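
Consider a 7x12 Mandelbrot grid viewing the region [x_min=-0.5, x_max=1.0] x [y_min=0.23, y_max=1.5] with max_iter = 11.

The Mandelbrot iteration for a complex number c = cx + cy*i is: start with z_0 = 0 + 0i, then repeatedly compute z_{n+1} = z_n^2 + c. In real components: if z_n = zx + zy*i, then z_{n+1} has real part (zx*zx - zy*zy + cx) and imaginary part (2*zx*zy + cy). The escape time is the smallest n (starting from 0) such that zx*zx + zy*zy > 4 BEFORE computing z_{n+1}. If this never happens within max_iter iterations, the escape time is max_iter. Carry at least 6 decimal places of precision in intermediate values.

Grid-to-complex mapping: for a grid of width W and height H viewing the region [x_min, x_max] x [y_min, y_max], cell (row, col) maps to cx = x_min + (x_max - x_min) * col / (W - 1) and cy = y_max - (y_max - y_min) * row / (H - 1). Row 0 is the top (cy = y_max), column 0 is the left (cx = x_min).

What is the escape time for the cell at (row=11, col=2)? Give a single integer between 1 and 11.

z_0 = 0 + 0i, c = 0.0000 + 0.2300i
Iter 1: z = 0.0000 + 0.2300i, |z|^2 = 0.0529
Iter 2: z = -0.0529 + 0.2300i, |z|^2 = 0.0557
Iter 3: z = -0.0501 + 0.2057i, |z|^2 = 0.0448
Iter 4: z = -0.0398 + 0.2094i, |z|^2 = 0.0454
Iter 5: z = -0.0423 + 0.2133i, |z|^2 = 0.0473
Iter 6: z = -0.0437 + 0.2120i, |z|^2 = 0.0468
Iter 7: z = -0.0430 + 0.2115i, |z|^2 = 0.0466
Iter 8: z = -0.0429 + 0.2118i, |z|^2 = 0.0467
Iter 9: z = -0.0430 + 0.2118i, |z|^2 = 0.0467
Iter 10: z = -0.0430 + 0.2118i, |z|^2 = 0.0467

Answer: 11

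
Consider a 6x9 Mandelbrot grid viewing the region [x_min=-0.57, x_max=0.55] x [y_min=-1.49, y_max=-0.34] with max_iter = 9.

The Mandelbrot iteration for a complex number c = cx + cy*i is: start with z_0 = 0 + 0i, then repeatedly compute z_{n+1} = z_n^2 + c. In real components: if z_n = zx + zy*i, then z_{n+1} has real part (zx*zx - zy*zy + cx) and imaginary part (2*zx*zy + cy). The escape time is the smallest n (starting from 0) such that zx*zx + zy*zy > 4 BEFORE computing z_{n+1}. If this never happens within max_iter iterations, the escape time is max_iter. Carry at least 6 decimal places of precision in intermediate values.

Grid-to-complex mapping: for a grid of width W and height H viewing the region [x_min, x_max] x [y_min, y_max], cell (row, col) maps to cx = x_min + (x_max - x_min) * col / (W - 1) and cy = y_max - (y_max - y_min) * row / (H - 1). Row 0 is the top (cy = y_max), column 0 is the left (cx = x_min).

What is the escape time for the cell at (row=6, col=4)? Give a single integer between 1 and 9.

z_0 = 0 + 0i, c = 0.3260 + -1.2025i
Iter 1: z = 0.3260 + -1.2025i, |z|^2 = 1.5523
Iter 2: z = -1.0137 + -1.9865i, |z|^2 = 4.9740
Escaped at iteration 2

Answer: 2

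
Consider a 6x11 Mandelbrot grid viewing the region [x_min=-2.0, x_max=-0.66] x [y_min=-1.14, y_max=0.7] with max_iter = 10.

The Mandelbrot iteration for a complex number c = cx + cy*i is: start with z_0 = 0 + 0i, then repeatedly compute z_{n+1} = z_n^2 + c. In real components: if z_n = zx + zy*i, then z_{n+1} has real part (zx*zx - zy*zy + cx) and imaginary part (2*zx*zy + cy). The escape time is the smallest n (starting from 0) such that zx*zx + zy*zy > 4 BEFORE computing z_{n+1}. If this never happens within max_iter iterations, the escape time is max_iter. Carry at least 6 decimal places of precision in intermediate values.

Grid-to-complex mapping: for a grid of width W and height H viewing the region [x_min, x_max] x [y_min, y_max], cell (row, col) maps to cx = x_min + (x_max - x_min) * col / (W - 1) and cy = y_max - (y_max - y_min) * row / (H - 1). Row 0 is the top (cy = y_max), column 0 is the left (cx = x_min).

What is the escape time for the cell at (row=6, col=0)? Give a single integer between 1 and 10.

z_0 = 0 + 0i, c = -2.0000 + -0.4040i
Iter 1: z = -2.0000 + -0.4040i, |z|^2 = 4.1632
Escaped at iteration 1

Answer: 1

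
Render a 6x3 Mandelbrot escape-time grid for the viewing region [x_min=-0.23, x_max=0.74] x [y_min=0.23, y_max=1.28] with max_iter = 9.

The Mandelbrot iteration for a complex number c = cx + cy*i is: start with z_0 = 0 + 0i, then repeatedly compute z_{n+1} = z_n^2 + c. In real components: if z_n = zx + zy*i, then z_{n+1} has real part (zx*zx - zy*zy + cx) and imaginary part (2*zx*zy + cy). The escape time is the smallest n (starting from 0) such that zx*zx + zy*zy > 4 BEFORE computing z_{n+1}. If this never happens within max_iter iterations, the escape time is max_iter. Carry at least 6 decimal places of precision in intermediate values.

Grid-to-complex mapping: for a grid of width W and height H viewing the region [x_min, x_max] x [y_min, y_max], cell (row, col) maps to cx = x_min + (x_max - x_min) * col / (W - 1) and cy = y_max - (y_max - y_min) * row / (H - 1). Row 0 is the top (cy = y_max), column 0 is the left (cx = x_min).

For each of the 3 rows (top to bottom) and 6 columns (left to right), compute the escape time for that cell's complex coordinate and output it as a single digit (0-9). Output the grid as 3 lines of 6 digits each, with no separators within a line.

Answer: 322222
996532
999943

Derivation:
(row=0, col=0): c = -0.2300 + 1.2800i → escape time 3
(row=0, col=1): c = -0.0360 + 1.2800i → escape time 2
(row=0, col=2): c = 0.1580 + 1.2800i → escape time 2
(row=0, col=3): c = 0.3520 + 1.2800i → escape time 2
(row=0, col=4): c = 0.5460 + 1.2800i → escape time 2
(row=0, col=5): c = 0.7400 + 1.2800i → escape time 2
(row=1, col=0): c = -0.2300 + 0.7550i → escape time 9
(row=1, col=1): c = -0.0360 + 0.7550i → escape time 9
(row=1, col=2): c = 0.1580 + 0.7550i → escape time 6
(row=1, col=3): c = 0.3520 + 0.7550i → escape time 5
(row=1, col=4): c = 0.5460 + 0.7550i → escape time 3
(row=1, col=5): c = 0.7400 + 0.7550i → escape time 2
(row=2, col=0): c = -0.2300 + 0.2300i → escape time 9
(row=2, col=1): c = -0.0360 + 0.2300i → escape time 9
(row=2, col=2): c = 0.1580 + 0.2300i → escape time 9
(row=2, col=3): c = 0.3520 + 0.2300i → escape time 9
(row=2, col=4): c = 0.5460 + 0.2300i → escape time 4
(row=2, col=5): c = 0.7400 + 0.2300i → escape time 3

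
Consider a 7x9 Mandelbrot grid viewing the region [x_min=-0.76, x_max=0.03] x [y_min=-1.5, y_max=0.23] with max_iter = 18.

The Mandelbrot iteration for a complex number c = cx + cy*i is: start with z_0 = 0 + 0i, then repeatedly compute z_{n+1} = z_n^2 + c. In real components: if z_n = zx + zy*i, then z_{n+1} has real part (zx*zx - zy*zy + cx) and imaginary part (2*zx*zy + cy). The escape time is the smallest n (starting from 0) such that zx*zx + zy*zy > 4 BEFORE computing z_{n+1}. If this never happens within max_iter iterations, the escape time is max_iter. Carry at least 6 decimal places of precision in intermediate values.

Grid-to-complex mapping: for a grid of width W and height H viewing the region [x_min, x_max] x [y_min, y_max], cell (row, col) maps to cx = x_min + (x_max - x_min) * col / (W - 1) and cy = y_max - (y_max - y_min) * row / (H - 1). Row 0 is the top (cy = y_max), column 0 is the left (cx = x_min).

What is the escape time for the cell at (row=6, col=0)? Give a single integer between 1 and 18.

z_0 = 0 + 0i, c = -0.7600 + -1.0675i
Iter 1: z = -0.7600 + -1.0675i, |z|^2 = 1.7172
Iter 2: z = -1.3220 + 0.5551i, |z|^2 = 2.0557
Iter 3: z = 0.6794 + -2.5351i, |z|^2 = 6.8885
Escaped at iteration 3

Answer: 3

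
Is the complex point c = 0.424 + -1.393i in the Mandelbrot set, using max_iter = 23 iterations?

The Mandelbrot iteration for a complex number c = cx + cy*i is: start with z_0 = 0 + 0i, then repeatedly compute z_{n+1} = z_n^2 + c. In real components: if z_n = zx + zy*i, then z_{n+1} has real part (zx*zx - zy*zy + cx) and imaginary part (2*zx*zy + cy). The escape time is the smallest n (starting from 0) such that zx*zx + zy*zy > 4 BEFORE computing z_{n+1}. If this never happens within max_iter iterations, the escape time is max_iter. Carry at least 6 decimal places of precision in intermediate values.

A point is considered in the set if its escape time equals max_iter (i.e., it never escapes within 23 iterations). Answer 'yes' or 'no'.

Answer: no

Derivation:
z_0 = 0 + 0i, c = 0.4240 + -1.3930i
Iter 1: z = 0.4240 + -1.3930i, |z|^2 = 2.1202
Iter 2: z = -1.3367 + -2.5743i, |z|^2 = 8.4135
Escaped at iteration 2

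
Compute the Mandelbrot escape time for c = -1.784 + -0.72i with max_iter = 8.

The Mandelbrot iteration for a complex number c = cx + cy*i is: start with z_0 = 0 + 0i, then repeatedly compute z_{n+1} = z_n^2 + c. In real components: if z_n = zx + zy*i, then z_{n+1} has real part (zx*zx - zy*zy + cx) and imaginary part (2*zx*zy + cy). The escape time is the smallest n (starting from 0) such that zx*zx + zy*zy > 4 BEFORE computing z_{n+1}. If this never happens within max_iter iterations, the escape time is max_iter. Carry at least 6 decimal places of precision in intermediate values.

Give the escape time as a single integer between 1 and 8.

Answer: 2

Derivation:
z_0 = 0 + 0i, c = -1.7840 + -0.7200i
Iter 1: z = -1.7840 + -0.7200i, |z|^2 = 3.7011
Iter 2: z = 0.8803 + 1.8490i, |z|^2 = 4.1935
Escaped at iteration 2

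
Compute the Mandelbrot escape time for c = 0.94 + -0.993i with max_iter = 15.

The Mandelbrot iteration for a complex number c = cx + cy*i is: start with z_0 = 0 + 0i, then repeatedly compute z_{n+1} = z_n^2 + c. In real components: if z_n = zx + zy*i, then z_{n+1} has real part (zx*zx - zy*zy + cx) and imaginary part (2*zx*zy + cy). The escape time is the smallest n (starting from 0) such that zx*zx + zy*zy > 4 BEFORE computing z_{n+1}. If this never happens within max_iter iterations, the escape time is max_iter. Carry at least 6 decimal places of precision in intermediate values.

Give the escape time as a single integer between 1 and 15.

z_0 = 0 + 0i, c = 0.9400 + -0.9930i
Iter 1: z = 0.9400 + -0.9930i, |z|^2 = 1.8696
Iter 2: z = 0.8376 + -2.8598i, |z|^2 = 8.8802
Escaped at iteration 2

Answer: 2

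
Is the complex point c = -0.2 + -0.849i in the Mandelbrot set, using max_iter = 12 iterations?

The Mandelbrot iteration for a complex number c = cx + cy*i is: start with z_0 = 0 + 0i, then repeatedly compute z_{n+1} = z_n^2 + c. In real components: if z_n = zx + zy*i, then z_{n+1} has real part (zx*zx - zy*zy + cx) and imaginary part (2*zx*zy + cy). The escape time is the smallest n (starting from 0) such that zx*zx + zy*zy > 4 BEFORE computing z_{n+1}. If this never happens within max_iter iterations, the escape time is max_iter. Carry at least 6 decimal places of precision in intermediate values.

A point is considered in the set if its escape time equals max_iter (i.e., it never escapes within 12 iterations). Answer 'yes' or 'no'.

Answer: yes

Derivation:
z_0 = 0 + 0i, c = -0.2000 + -0.8490i
Iter 1: z = -0.2000 + -0.8490i, |z|^2 = 0.7608
Iter 2: z = -0.8808 + -0.5094i, |z|^2 = 1.0353
Iter 3: z = 0.3163 + 0.0484i, |z|^2 = 0.1024
Iter 4: z = -0.1023 + -0.8184i, |z|^2 = 0.6802
Iter 5: z = -0.8593 + -0.6816i, |z|^2 = 1.2030
Iter 6: z = 0.0739 + 0.3224i, |z|^2 = 0.1094
Iter 7: z = -0.2985 + -0.8014i, |z|^2 = 0.7313
Iter 8: z = -0.7531 + -0.3706i, |z|^2 = 0.7045
Iter 9: z = 0.2298 + -0.2908i, |z|^2 = 0.1374
Iter 10: z = -0.2318 + -0.9827i, |z|^2 = 1.0193
Iter 11: z = -1.1119 + -0.3935i, |z|^2 = 1.3911
Did not escape in 12 iterations → in set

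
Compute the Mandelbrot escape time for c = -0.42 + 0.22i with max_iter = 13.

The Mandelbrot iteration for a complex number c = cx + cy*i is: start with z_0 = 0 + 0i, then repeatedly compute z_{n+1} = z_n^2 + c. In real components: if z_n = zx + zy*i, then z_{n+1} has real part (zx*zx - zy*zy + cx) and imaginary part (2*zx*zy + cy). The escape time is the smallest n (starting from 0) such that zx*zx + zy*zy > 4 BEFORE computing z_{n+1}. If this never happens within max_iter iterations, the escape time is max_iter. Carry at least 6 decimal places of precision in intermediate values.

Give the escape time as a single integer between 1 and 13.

z_0 = 0 + 0i, c = -0.4200 + 0.2200i
Iter 1: z = -0.4200 + 0.2200i, |z|^2 = 0.2248
Iter 2: z = -0.2920 + 0.0352i, |z|^2 = 0.0865
Iter 3: z = -0.3360 + 0.1994i, |z|^2 = 0.1527
Iter 4: z = -0.3469 + 0.0860i, |z|^2 = 0.1277
Iter 5: z = -0.3071 + 0.1603i, |z|^2 = 0.1200
Iter 6: z = -0.3514 + 0.1215i, |z|^2 = 0.1383
Iter 7: z = -0.3113 + 0.1346i, |z|^2 = 0.1150
Iter 8: z = -0.3412 + 0.1362i, |z|^2 = 0.1350
Iter 9: z = -0.3221 + 0.1270i, |z|^2 = 0.1199
Iter 10: z = -0.3324 + 0.1382i, |z|^2 = 0.1296
Iter 11: z = -0.3286 + 0.1282i, |z|^2 = 0.1244
Iter 12: z = -0.3284 + 0.1358i, |z|^2 = 0.1263

Answer: 13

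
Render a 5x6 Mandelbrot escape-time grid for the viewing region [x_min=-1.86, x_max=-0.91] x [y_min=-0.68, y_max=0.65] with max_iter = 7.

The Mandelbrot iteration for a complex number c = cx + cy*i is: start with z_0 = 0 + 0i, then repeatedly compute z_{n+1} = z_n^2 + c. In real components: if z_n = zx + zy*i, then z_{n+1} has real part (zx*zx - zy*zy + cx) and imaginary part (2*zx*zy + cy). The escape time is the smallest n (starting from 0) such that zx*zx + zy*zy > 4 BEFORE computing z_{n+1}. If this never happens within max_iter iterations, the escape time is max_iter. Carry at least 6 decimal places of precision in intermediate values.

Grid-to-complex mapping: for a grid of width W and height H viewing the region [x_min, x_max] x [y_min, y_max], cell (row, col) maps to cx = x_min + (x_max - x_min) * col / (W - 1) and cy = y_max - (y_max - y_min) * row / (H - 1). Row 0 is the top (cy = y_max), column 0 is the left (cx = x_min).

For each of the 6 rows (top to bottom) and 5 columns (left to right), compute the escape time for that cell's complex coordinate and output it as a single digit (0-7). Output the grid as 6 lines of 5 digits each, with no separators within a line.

Answer: 23334
34577
46777
45777
33567
23334

Derivation:
(row=0, col=0): c = -1.8600 + 0.6500i → escape time 2
(row=0, col=1): c = -1.6225 + 0.6500i → escape time 3
(row=0, col=2): c = -1.3850 + 0.6500i → escape time 3
(row=0, col=3): c = -1.1475 + 0.6500i → escape time 3
(row=0, col=4): c = -0.9100 + 0.6500i → escape time 4
(row=1, col=0): c = -1.8600 + 0.3840i → escape time 3
(row=1, col=1): c = -1.6225 + 0.3840i → escape time 4
(row=1, col=2): c = -1.3850 + 0.3840i → escape time 5
(row=1, col=3): c = -1.1475 + 0.3840i → escape time 7
(row=1, col=4): c = -0.9100 + 0.3840i → escape time 7
(row=2, col=0): c = -1.8600 + 0.1180i → escape time 4
(row=2, col=1): c = -1.6225 + 0.1180i → escape time 6
(row=2, col=2): c = -1.3850 + 0.1180i → escape time 7
(row=2, col=3): c = -1.1475 + 0.1180i → escape time 7
(row=2, col=4): c = -0.9100 + 0.1180i → escape time 7
(row=3, col=0): c = -1.8600 + -0.1480i → escape time 4
(row=3, col=1): c = -1.6225 + -0.1480i → escape time 5
(row=3, col=2): c = -1.3850 + -0.1480i → escape time 7
(row=3, col=3): c = -1.1475 + -0.1480i → escape time 7
(row=3, col=4): c = -0.9100 + -0.1480i → escape time 7
(row=4, col=0): c = -1.8600 + -0.4140i → escape time 3
(row=4, col=1): c = -1.6225 + -0.4140i → escape time 3
(row=4, col=2): c = -1.3850 + -0.4140i → escape time 5
(row=4, col=3): c = -1.1475 + -0.4140i → escape time 6
(row=4, col=4): c = -0.9100 + -0.4140i → escape time 7
(row=5, col=0): c = -1.8600 + -0.6800i → escape time 2
(row=5, col=1): c = -1.6225 + -0.6800i → escape time 3
(row=5, col=2): c = -1.3850 + -0.6800i → escape time 3
(row=5, col=3): c = -1.1475 + -0.6800i → escape time 3
(row=5, col=4): c = -0.9100 + -0.6800i → escape time 4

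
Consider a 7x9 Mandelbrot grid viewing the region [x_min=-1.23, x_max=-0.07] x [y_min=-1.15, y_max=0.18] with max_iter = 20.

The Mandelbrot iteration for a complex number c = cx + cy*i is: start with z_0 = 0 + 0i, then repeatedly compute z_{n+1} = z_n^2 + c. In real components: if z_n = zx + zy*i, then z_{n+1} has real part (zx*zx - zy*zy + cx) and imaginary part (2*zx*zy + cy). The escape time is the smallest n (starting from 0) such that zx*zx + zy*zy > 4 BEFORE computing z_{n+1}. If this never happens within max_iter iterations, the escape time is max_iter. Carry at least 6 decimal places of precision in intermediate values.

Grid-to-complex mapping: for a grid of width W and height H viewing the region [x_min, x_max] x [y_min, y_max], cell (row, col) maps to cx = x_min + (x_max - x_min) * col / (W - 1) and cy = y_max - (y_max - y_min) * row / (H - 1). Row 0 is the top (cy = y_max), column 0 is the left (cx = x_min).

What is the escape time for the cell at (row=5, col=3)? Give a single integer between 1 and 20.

z_0 = 0 + 0i, c = -0.6500 + -0.6512i
Iter 1: z = -0.6500 + -0.6512i, |z|^2 = 0.8466
Iter 2: z = -0.6516 + 0.1954i, |z|^2 = 0.4628
Iter 3: z = -0.2636 + -0.9059i, |z|^2 = 0.8901
Iter 4: z = -1.4011 + -0.1738i, |z|^2 = 1.9934
Iter 5: z = 1.2830 + -0.1643i, |z|^2 = 1.6731
Iter 6: z = 0.9691 + -1.0729i, |z|^2 = 2.0904
Iter 7: z = -0.8620 + -2.7309i, |z|^2 = 8.2007
Escaped at iteration 7

Answer: 7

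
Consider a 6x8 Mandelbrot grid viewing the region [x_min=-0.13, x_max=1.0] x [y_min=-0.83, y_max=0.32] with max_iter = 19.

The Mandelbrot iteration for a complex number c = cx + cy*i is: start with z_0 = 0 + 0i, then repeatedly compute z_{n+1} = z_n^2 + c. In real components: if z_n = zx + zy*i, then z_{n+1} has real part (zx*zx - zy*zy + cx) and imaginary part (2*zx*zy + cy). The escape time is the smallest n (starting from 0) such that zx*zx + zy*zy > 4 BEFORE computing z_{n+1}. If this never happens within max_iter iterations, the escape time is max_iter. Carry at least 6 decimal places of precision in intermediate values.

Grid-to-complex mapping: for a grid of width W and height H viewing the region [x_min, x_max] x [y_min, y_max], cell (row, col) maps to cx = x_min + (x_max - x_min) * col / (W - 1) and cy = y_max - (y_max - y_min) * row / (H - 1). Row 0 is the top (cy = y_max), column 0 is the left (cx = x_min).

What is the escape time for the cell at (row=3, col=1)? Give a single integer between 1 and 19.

Answer: 19

Derivation:
z_0 = 0 + 0i, c = 0.0960 + -0.1729i
Iter 1: z = 0.0960 + -0.1729i, |z|^2 = 0.0391
Iter 2: z = 0.0753 + -0.2060i, |z|^2 = 0.0481
Iter 3: z = 0.0592 + -0.2039i, |z|^2 = 0.0451
Iter 4: z = 0.0579 + -0.1970i, |z|^2 = 0.0422
Iter 5: z = 0.0605 + -0.1957i, |z|^2 = 0.0420
Iter 6: z = 0.0614 + -0.1966i, |z|^2 = 0.0424
Iter 7: z = 0.0611 + -0.1970i, |z|^2 = 0.0425
Iter 8: z = 0.0609 + -0.1969i, |z|^2 = 0.0425
Iter 9: z = 0.0609 + -0.1969i, |z|^2 = 0.0425
Iter 10: z = 0.0610 + -0.1968i, |z|^2 = 0.0425
Iter 11: z = 0.0610 + -0.1969i, |z|^2 = 0.0425
Iter 12: z = 0.0610 + -0.1969i, |z|^2 = 0.0425
Iter 13: z = 0.0610 + -0.1969i, |z|^2 = 0.0425
Iter 14: z = 0.0610 + -0.1969i, |z|^2 = 0.0425
Iter 15: z = 0.0610 + -0.1969i, |z|^2 = 0.0425
Iter 16: z = 0.0610 + -0.1969i, |z|^2 = 0.0425
Iter 17: z = 0.0610 + -0.1969i, |z|^2 = 0.0425
Iter 18: z = 0.0610 + -0.1969i, |z|^2 = 0.0425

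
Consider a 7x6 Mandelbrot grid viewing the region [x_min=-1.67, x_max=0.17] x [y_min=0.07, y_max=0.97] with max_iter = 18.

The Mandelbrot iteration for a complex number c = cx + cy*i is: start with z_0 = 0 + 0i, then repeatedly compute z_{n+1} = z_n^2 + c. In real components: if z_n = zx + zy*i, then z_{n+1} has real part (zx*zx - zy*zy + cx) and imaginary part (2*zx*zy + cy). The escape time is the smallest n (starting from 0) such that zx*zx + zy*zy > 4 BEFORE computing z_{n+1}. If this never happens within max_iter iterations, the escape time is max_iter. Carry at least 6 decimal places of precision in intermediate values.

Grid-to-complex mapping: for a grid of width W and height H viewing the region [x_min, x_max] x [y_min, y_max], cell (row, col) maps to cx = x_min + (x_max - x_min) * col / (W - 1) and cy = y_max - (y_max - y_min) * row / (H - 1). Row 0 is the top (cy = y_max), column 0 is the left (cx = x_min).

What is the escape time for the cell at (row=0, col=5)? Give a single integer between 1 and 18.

Answer: 12

Derivation:
z_0 = 0 + 0i, c = -0.1367 + 0.9700i
Iter 1: z = -0.1367 + 0.9700i, |z|^2 = 0.9596
Iter 2: z = -1.0589 + 0.7049i, |z|^2 = 1.6181
Iter 3: z = 0.4877 + -0.5228i, |z|^2 = 0.5112
Iter 4: z = -0.1720 + 0.4601i, |z|^2 = 0.2413
Iter 5: z = -0.3187 + 0.8117i, |z|^2 = 0.7604
Iter 6: z = -0.6939 + 0.4526i, |z|^2 = 0.6864
Iter 7: z = 0.1400 + 0.3419i, |z|^2 = 0.1365
Iter 8: z = -0.2339 + 1.0658i, |z|^2 = 1.1906
Iter 9: z = -1.2178 + 0.4714i, |z|^2 = 1.7052
Iter 10: z = 1.1242 + -0.1780i, |z|^2 = 1.2954
Iter 11: z = 1.0954 + 0.5697i, |z|^2 = 1.5244
Iter 12: z = 0.7386 + 2.2181i, |z|^2 = 5.4654
Escaped at iteration 12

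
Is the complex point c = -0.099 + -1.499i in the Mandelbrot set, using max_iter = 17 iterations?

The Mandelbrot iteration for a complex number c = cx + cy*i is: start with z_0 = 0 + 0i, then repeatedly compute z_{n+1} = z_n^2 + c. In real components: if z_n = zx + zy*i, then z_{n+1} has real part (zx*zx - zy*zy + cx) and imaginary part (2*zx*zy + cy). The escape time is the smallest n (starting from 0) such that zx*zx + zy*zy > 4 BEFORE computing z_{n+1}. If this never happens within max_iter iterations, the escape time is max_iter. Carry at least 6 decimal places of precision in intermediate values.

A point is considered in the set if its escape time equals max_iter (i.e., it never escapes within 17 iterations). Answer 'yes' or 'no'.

z_0 = 0 + 0i, c = -0.0990 + -1.4990i
Iter 1: z = -0.0990 + -1.4990i, |z|^2 = 2.2568
Iter 2: z = -2.3362 + -1.2022i, |z|^2 = 6.9031
Escaped at iteration 2

Answer: no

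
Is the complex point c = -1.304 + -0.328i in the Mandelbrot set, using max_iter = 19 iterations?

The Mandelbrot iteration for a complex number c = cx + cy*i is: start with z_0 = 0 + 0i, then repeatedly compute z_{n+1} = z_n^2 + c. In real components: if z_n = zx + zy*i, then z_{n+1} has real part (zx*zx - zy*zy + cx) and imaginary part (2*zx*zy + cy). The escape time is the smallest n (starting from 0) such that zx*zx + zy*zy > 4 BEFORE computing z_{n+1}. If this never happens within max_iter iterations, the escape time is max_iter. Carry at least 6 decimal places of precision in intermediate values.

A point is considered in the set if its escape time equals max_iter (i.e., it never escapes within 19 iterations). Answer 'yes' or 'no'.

Answer: no

Derivation:
z_0 = 0 + 0i, c = -1.3040 + -0.3280i
Iter 1: z = -1.3040 + -0.3280i, |z|^2 = 1.8080
Iter 2: z = 0.2888 + 0.5274i, |z|^2 = 0.3616
Iter 3: z = -1.4988 + -0.0233i, |z|^2 = 2.2468
Iter 4: z = 0.9417 + -0.2581i, |z|^2 = 0.9534
Iter 5: z = -0.4838 + -0.8141i, |z|^2 = 0.8968
Iter 6: z = -1.7327 + 0.4597i, |z|^2 = 3.2135
Iter 7: z = 1.4869 + -1.9209i, |z|^2 = 5.9006
Escaped at iteration 7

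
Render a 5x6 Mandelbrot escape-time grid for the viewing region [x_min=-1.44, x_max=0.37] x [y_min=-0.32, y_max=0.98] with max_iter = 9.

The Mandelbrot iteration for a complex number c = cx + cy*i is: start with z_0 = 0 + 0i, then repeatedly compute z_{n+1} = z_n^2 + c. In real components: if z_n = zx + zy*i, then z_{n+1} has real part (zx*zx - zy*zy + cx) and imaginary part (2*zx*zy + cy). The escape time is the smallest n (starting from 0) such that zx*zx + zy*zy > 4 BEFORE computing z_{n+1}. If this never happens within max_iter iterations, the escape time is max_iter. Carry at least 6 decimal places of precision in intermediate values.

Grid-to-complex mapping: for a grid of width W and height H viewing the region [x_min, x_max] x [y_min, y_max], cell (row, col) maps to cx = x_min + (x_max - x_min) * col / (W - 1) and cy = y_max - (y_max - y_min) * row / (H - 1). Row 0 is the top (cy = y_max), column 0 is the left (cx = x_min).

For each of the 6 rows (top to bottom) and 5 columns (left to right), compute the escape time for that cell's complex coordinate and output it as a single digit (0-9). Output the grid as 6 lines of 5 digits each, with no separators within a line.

Answer: 33493
34795
35999
59999
99999
59999

Derivation:
(row=0, col=0): c = -1.4400 + 0.9800i → escape time 3
(row=0, col=1): c = -0.9875 + 0.9800i → escape time 3
(row=0, col=2): c = -0.5350 + 0.9800i → escape time 4
(row=0, col=3): c = -0.0825 + 0.9800i → escape time 9
(row=0, col=4): c = 0.3700 + 0.9800i → escape time 3
(row=1, col=0): c = -1.4400 + 0.7200i → escape time 3
(row=1, col=1): c = -0.9875 + 0.7200i → escape time 4
(row=1, col=2): c = -0.5350 + 0.7200i → escape time 7
(row=1, col=3): c = -0.0825 + 0.7200i → escape time 9
(row=1, col=4): c = 0.3700 + 0.7200i → escape time 5
(row=2, col=0): c = -1.4400 + 0.4600i → escape time 3
(row=2, col=1): c = -0.9875 + 0.4600i → escape time 5
(row=2, col=2): c = -0.5350 + 0.4600i → escape time 9
(row=2, col=3): c = -0.0825 + 0.4600i → escape time 9
(row=2, col=4): c = 0.3700 + 0.4600i → escape time 9
(row=3, col=0): c = -1.4400 + 0.2000i → escape time 5
(row=3, col=1): c = -0.9875 + 0.2000i → escape time 9
(row=3, col=2): c = -0.5350 + 0.2000i → escape time 9
(row=3, col=3): c = -0.0825 + 0.2000i → escape time 9
(row=3, col=4): c = 0.3700 + 0.2000i → escape time 9
(row=4, col=0): c = -1.4400 + -0.0600i → escape time 9
(row=4, col=1): c = -0.9875 + -0.0600i → escape time 9
(row=4, col=2): c = -0.5350 + -0.0600i → escape time 9
(row=4, col=3): c = -0.0825 + -0.0600i → escape time 9
(row=4, col=4): c = 0.3700 + -0.0600i → escape time 9
(row=5, col=0): c = -1.4400 + -0.3200i → escape time 5
(row=5, col=1): c = -0.9875 + -0.3200i → escape time 9
(row=5, col=2): c = -0.5350 + -0.3200i → escape time 9
(row=5, col=3): c = -0.0825 + -0.3200i → escape time 9
(row=5, col=4): c = 0.3700 + -0.3200i → escape time 9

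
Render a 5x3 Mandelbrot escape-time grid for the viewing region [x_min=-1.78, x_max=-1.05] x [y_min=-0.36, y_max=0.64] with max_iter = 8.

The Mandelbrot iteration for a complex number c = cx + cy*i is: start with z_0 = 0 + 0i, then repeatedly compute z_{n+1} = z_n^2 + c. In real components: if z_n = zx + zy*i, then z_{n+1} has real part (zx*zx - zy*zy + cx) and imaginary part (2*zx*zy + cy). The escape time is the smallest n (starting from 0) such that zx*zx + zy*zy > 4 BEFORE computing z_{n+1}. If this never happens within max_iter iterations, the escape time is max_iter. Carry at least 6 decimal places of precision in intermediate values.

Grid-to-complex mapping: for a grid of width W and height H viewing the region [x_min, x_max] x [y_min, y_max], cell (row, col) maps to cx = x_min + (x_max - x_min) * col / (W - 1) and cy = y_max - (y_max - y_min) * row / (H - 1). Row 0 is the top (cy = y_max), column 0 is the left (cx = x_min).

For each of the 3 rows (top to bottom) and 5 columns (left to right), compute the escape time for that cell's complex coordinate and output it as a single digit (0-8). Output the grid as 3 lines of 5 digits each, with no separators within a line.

Answer: 33334
45888
34588

Derivation:
(row=0, col=0): c = -1.7800 + 0.6400i → escape time 3
(row=0, col=1): c = -1.5975 + 0.6400i → escape time 3
(row=0, col=2): c = -1.4150 + 0.6400i → escape time 3
(row=0, col=3): c = -1.2325 + 0.6400i → escape time 3
(row=0, col=4): c = -1.0500 + 0.6400i → escape time 4
(row=1, col=0): c = -1.7800 + 0.1400i → escape time 4
(row=1, col=1): c = -1.5975 + 0.1400i → escape time 5
(row=1, col=2): c = -1.4150 + 0.1400i → escape time 8
(row=1, col=3): c = -1.2325 + 0.1400i → escape time 8
(row=1, col=4): c = -1.0500 + 0.1400i → escape time 8
(row=2, col=0): c = -1.7800 + -0.3600i → escape time 3
(row=2, col=1): c = -1.5975 + -0.3600i → escape time 4
(row=2, col=2): c = -1.4150 + -0.3600i → escape time 5
(row=2, col=3): c = -1.2325 + -0.3600i → escape time 8
(row=2, col=4): c = -1.0500 + -0.3600i → escape time 8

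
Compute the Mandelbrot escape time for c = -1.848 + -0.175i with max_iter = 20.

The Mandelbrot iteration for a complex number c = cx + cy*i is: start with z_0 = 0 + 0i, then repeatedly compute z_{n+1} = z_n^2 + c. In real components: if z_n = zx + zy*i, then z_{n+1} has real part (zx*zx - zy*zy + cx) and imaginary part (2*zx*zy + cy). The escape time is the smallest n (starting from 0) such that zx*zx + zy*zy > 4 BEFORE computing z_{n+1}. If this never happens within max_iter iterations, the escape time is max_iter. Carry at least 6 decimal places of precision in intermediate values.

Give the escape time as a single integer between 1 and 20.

z_0 = 0 + 0i, c = -1.8480 + -0.1750i
Iter 1: z = -1.8480 + -0.1750i, |z|^2 = 3.4457
Iter 2: z = 1.5365 + 0.4718i, |z|^2 = 2.5834
Iter 3: z = 0.2902 + 1.2748i, |z|^2 = 1.7094
Iter 4: z = -3.3890 + 0.5648i, |z|^2 = 11.8042
Escaped at iteration 4

Answer: 4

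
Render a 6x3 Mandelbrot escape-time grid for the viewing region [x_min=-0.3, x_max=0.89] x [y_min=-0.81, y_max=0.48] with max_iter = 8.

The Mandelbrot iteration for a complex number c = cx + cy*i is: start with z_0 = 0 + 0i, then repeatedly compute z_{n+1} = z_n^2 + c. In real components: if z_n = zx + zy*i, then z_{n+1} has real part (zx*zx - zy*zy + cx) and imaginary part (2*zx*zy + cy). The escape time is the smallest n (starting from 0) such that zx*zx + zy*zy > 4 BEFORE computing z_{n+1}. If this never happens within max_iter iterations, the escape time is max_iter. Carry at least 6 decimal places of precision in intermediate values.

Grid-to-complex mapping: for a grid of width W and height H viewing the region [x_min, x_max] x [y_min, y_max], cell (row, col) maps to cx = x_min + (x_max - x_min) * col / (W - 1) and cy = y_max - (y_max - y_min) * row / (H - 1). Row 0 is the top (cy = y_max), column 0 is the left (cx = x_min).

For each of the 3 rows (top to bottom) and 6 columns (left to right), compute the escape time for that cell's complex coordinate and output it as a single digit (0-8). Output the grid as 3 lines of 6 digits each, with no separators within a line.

Answer: 888733
888843
885432

Derivation:
(row=0, col=0): c = -0.3000 + 0.4800i → escape time 8
(row=0, col=1): c = -0.0620 + 0.4800i → escape time 8
(row=0, col=2): c = 0.1760 + 0.4800i → escape time 8
(row=0, col=3): c = 0.4140 + 0.4800i → escape time 7
(row=0, col=4): c = 0.6520 + 0.4800i → escape time 3
(row=0, col=5): c = 0.8900 + 0.4800i → escape time 3
(row=1, col=0): c = -0.3000 + -0.1650i → escape time 8
(row=1, col=1): c = -0.0620 + -0.1650i → escape time 8
(row=1, col=2): c = 0.1760 + -0.1650i → escape time 8
(row=1, col=3): c = 0.4140 + -0.1650i → escape time 8
(row=1, col=4): c = 0.6520 + -0.1650i → escape time 4
(row=1, col=5): c = 0.8900 + -0.1650i → escape time 3
(row=2, col=0): c = -0.3000 + -0.8100i → escape time 8
(row=2, col=1): c = -0.0620 + -0.8100i → escape time 8
(row=2, col=2): c = 0.1760 + -0.8100i → escape time 5
(row=2, col=3): c = 0.4140 + -0.8100i → escape time 4
(row=2, col=4): c = 0.6520 + -0.8100i → escape time 3
(row=2, col=5): c = 0.8900 + -0.8100i → escape time 2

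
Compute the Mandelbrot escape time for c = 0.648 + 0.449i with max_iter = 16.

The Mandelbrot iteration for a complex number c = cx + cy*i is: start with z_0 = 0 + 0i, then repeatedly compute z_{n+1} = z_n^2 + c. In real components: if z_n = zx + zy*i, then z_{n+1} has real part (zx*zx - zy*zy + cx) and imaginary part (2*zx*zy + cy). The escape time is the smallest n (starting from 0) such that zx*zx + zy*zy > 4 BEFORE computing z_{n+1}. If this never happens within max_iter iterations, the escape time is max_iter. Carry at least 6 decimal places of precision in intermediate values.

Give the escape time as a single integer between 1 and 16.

z_0 = 0 + 0i, c = 0.6480 + 0.4490i
Iter 1: z = 0.6480 + 0.4490i, |z|^2 = 0.6215
Iter 2: z = 0.8663 + 1.0309i, |z|^2 = 1.8132
Iter 3: z = 0.3357 + 2.2352i, |z|^2 = 5.1086
Escaped at iteration 3

Answer: 3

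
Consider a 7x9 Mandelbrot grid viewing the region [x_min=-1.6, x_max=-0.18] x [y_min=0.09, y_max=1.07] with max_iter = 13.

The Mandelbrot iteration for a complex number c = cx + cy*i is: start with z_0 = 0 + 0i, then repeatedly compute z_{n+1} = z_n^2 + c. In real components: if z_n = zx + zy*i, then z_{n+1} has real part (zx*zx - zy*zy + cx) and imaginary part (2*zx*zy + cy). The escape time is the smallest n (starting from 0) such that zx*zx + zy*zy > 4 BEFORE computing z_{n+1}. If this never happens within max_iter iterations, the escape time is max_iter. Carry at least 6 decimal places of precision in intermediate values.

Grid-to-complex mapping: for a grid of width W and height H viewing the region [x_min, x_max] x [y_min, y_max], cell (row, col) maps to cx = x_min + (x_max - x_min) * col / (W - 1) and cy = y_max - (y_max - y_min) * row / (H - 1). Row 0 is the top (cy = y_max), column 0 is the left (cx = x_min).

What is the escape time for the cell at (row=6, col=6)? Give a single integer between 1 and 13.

z_0 = 0 + 0i, c = -0.1800 + 0.3350i
Iter 1: z = -0.1800 + 0.3350i, |z|^2 = 0.1446
Iter 2: z = -0.2598 + 0.2144i, |z|^2 = 0.1135
Iter 3: z = -0.1585 + 0.2236i, |z|^2 = 0.0751
Iter 4: z = -0.2049 + 0.2641i, |z|^2 = 0.1117
Iter 5: z = -0.2078 + 0.2268i, |z|^2 = 0.0946
Iter 6: z = -0.1882 + 0.2408i, |z|^2 = 0.0934
Iter 7: z = -0.2025 + 0.2444i, |z|^2 = 0.1007
Iter 8: z = -0.1987 + 0.2360i, |z|^2 = 0.0952
Iter 9: z = -0.1962 + 0.2412i, |z|^2 = 0.0967
Iter 10: z = -0.1997 + 0.2403i, |z|^2 = 0.0976
Iter 11: z = -0.1979 + 0.2390i, |z|^2 = 0.0963
Iter 12: z = -0.1980 + 0.2404i, |z|^2 = 0.0970

Answer: 13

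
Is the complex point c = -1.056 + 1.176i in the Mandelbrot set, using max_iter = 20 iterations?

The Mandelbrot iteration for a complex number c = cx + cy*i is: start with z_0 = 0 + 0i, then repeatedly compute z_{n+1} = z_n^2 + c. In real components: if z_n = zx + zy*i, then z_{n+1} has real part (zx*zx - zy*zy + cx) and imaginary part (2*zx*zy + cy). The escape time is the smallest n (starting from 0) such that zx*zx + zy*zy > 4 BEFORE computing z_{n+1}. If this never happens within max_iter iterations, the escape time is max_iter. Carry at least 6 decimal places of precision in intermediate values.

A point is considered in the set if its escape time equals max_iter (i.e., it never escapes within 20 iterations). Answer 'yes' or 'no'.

Answer: no

Derivation:
z_0 = 0 + 0i, c = -1.0560 + 1.1760i
Iter 1: z = -1.0560 + 1.1760i, |z|^2 = 2.4981
Iter 2: z = -1.3238 + -1.3077i, |z|^2 = 3.4627
Iter 3: z = -1.0136 + 4.6384i, |z|^2 = 22.5421
Escaped at iteration 3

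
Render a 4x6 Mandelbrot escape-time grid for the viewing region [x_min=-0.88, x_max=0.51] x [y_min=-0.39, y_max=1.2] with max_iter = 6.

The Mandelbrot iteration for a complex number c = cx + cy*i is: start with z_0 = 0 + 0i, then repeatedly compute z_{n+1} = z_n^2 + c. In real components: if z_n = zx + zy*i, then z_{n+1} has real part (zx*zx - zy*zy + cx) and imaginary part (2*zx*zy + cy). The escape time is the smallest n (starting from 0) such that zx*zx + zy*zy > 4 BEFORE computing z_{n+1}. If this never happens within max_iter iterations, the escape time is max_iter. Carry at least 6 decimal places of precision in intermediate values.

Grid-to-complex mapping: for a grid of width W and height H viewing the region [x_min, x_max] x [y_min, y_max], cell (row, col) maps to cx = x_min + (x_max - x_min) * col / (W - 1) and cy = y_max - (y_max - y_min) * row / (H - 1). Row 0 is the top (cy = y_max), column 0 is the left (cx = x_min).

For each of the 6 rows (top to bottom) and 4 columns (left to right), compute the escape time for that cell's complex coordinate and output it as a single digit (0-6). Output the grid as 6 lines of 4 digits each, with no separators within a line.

(row=0, col=0): c = -0.8800 + 1.2000i → escape time 3
(row=0, col=1): c = -0.4167 + 1.2000i → escape time 3
(row=0, col=2): c = 0.0467 + 1.2000i → escape time 3
(row=0, col=3): c = 0.5100 + 1.2000i → escape time 2
(row=1, col=0): c = -0.8800 + 0.8820i → escape time 3
(row=1, col=1): c = -0.4167 + 0.8820i → escape time 5
(row=1, col=2): c = 0.0467 + 0.8820i → escape time 6
(row=1, col=3): c = 0.5100 + 0.8820i → escape time 3
(row=2, col=0): c = -0.8800 + 0.5640i → escape time 5
(row=2, col=1): c = -0.4167 + 0.5640i → escape time 6
(row=2, col=2): c = 0.0467 + 0.5640i → escape time 6
(row=2, col=3): c = 0.5100 + 0.5640i → escape time 4
(row=3, col=0): c = -0.8800 + 0.2460i → escape time 6
(row=3, col=1): c = -0.4167 + 0.2460i → escape time 6
(row=3, col=2): c = 0.0467 + 0.2460i → escape time 6
(row=3, col=3): c = 0.5100 + 0.2460i → escape time 5
(row=4, col=0): c = -0.8800 + -0.0720i → escape time 6
(row=4, col=1): c = -0.4167 + -0.0720i → escape time 6
(row=4, col=2): c = 0.0467 + -0.0720i → escape time 6
(row=4, col=3): c = 0.5100 + -0.0720i → escape time 5
(row=5, col=0): c = -0.8800 + -0.3900i → escape time 6
(row=5, col=1): c = -0.4167 + -0.3900i → escape time 6
(row=5, col=2): c = 0.0467 + -0.3900i → escape time 6
(row=5, col=3): c = 0.5100 + -0.3900i → escape time 5

Answer: 3332
3563
5664
6665
6665
6665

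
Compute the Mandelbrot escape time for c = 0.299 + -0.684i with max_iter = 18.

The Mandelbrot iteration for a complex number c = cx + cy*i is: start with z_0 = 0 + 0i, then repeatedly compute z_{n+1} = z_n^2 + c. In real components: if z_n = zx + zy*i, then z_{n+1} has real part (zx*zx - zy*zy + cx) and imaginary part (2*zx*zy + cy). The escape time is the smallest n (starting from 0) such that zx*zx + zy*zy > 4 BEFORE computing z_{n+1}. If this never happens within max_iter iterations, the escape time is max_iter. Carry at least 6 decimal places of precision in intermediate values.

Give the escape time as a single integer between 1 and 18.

Answer: 7

Derivation:
z_0 = 0 + 0i, c = 0.2990 + -0.6840i
Iter 1: z = 0.2990 + -0.6840i, |z|^2 = 0.5573
Iter 2: z = -0.0795 + -1.0930i, |z|^2 = 1.2010
Iter 3: z = -0.8894 + -0.5103i, |z|^2 = 1.0515
Iter 4: z = 0.8296 + 0.2237i, |z|^2 = 0.7383
Iter 5: z = 0.9372 + -0.3128i, |z|^2 = 0.9762
Iter 6: z = 1.0796 + -1.2703i, |z|^2 = 2.7790
Iter 7: z = -0.1491 + -3.4267i, |z|^2 = 11.7643
Escaped at iteration 7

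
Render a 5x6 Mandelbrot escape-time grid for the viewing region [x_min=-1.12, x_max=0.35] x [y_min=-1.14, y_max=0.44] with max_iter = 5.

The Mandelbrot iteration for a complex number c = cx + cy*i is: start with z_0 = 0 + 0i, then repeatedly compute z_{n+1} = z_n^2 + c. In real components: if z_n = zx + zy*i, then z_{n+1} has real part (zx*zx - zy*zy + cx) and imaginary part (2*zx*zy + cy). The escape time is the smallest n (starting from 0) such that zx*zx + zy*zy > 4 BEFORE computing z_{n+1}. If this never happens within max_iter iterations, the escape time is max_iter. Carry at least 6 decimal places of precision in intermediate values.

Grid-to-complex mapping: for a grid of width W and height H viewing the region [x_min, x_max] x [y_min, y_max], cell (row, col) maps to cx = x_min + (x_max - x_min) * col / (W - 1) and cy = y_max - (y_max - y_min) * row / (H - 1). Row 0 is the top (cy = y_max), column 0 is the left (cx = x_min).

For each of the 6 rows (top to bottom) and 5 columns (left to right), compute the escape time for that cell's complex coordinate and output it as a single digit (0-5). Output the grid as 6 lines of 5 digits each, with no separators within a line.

Answer: 55555
55555
55555
55555
34554
33442

Derivation:
(row=0, col=0): c = -1.1200 + 0.4400i → escape time 5
(row=0, col=1): c = -0.7525 + 0.4400i → escape time 5
(row=0, col=2): c = -0.3850 + 0.4400i → escape time 5
(row=0, col=3): c = -0.0175 + 0.4400i → escape time 5
(row=0, col=4): c = 0.3500 + 0.4400i → escape time 5
(row=1, col=0): c = -1.1200 + 0.1240i → escape time 5
(row=1, col=1): c = -0.7525 + 0.1240i → escape time 5
(row=1, col=2): c = -0.3850 + 0.1240i → escape time 5
(row=1, col=3): c = -0.0175 + 0.1240i → escape time 5
(row=1, col=4): c = 0.3500 + 0.1240i → escape time 5
(row=2, col=0): c = -1.1200 + -0.1920i → escape time 5
(row=2, col=1): c = -0.7525 + -0.1920i → escape time 5
(row=2, col=2): c = -0.3850 + -0.1920i → escape time 5
(row=2, col=3): c = -0.0175 + -0.1920i → escape time 5
(row=2, col=4): c = 0.3500 + -0.1920i → escape time 5
(row=3, col=0): c = -1.1200 + -0.5080i → escape time 5
(row=3, col=1): c = -0.7525 + -0.5080i → escape time 5
(row=3, col=2): c = -0.3850 + -0.5080i → escape time 5
(row=3, col=3): c = -0.0175 + -0.5080i → escape time 5
(row=3, col=4): c = 0.3500 + -0.5080i → escape time 5
(row=4, col=0): c = -1.1200 + -0.8240i → escape time 3
(row=4, col=1): c = -0.7525 + -0.8240i → escape time 4
(row=4, col=2): c = -0.3850 + -0.8240i → escape time 5
(row=4, col=3): c = -0.0175 + -0.8240i → escape time 5
(row=4, col=4): c = 0.3500 + -0.8240i → escape time 4
(row=5, col=0): c = -1.1200 + -1.1400i → escape time 3
(row=5, col=1): c = -0.7525 + -1.1400i → escape time 3
(row=5, col=2): c = -0.3850 + -1.1400i → escape time 4
(row=5, col=3): c = -0.0175 + -1.1400i → escape time 4
(row=5, col=4): c = 0.3500 + -1.1400i → escape time 2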